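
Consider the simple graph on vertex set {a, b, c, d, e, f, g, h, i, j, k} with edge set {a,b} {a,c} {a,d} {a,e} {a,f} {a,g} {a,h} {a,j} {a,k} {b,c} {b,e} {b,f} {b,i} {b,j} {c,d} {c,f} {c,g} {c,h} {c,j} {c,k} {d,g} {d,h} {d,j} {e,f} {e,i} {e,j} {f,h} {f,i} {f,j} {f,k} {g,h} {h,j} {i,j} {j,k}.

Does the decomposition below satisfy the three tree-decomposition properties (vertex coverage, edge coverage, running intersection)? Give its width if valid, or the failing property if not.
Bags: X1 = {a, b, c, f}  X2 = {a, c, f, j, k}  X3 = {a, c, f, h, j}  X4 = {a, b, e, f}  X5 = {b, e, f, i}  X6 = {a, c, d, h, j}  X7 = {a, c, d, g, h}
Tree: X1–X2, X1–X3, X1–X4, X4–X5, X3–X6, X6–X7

No — edge (j,b) lies in no bag.

A tree decomposition must satisfy three properties: every vertex lies in some bag; for every edge, both endpoints lie together in some bag; and for every vertex, the bags containing it form a connected subtree. Here edge (j,b) lies in no bag, so the decomposition is invalid.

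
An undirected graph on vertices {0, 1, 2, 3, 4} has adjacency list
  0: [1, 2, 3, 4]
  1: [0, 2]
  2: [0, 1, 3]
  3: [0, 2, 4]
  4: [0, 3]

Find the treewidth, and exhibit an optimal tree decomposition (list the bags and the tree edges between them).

The largest bag has 3 vertices, giving width 2; this decomposition certifies tw(G) ≤ 2. Conversely, {0, 1, 2} is a clique of size 3, and the vertices of any clique must share a bag in every tree decomposition; so some bag has ≥ 3 vertices and tw(G) ≥ 2. Therefore the treewidth is 2.

Treewidth 2.
One optimal decomposition is:
Bags: B1 = {0, 3, 4}  B2 = {0, 2, 3}  B3 = {0, 1, 2}
Tree: B1–B2, B2–B3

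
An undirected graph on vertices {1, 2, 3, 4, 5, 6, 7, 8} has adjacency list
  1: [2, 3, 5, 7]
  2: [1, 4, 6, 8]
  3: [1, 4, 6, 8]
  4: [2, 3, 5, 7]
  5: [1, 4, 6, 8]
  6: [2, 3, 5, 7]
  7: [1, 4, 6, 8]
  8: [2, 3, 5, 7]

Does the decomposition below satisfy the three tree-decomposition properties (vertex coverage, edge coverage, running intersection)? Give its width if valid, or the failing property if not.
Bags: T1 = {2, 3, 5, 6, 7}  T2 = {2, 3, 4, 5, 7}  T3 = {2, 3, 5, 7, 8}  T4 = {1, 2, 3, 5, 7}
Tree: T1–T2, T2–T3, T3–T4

Yes; width 4.

Every vertex of G appears in some bag (union = {1, 2, 3, 4, 5, 6, 7, 8}); every edge is covered by a bag; and for each vertex v the set of bags containing v is connected in the bag tree. The decomposition is therefore valid. The largest bag has 5 vertices, so the width is 4.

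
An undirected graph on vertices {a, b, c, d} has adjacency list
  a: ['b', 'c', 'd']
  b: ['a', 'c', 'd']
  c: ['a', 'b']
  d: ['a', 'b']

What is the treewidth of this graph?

2

A width-2 tree decomposition is:
Bags: B1 = {a, b, c}  B2 = {a, b, d}
Tree: B1–B2
Each bag holds 3 vertices, so the decomposition has width 2, which upper-bounds the treewidth. Conversely, {a, b, d} is a clique of size 3, and the vertices of any clique must share a bag in every tree decomposition; so some bag has ≥ 3 vertices and tw(G) ≥ 2. Combining the bounds, tw(G) = 2.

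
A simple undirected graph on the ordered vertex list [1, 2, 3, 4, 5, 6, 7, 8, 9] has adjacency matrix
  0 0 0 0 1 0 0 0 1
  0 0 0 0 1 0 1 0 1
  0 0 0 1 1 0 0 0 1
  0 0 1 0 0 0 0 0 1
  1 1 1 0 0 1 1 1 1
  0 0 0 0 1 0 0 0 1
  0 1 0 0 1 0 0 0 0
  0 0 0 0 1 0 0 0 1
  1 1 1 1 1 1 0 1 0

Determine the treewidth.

A width-2 tree decomposition is:
Bags: B1 = {2, 5, 9}  B2 = {1, 5, 9}  B3 = {2, 5, 7}  B4 = {3, 5, 9}  B5 = {3, 4, 9}  B6 = {5, 6, 9}  B7 = {5, 8, 9}
Tree: B1–B2, B1–B3, B2–B4, B4–B5, B4–B6, B4–B7
The largest bag has 3 vertices, giving width 2; this decomposition certifies tw(G) ≤ 2. On the other hand G contains the 3-clique {3, 4, 9}. A clique must lie in a single bag of any decomposition, so no decomposition can have width below 2. Combining the bounds, tw(G) = 2.

2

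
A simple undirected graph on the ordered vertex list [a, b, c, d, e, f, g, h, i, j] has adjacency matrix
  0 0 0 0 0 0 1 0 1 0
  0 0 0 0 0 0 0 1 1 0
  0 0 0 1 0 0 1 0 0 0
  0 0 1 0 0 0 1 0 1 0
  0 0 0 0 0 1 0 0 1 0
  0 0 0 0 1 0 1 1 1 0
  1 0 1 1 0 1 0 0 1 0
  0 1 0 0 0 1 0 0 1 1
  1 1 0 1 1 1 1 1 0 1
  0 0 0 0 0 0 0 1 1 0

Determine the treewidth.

A width-2 tree decomposition is:
Bags: B1 = {f, h, i}  B2 = {f, g, i}  B3 = {e, f, i}  B4 = {b, h, i}  B5 = {h, i, j}  B6 = {d, g, i}  B7 = {c, d, g}  B8 = {a, g, i}
Tree: B1–B2, B2–B3, B1–B4, B1–B5, B2–B6, B6–B7, B6–B8
Each bag holds 3 vertices, so the decomposition has width 2, which upper-bounds the treewidth. On the other hand G contains the 3-clique {c, d, g}. A clique must lie in a single bag of any decomposition, so no decomposition can have width below 2. Hence tw(G) = 2 exactly.

2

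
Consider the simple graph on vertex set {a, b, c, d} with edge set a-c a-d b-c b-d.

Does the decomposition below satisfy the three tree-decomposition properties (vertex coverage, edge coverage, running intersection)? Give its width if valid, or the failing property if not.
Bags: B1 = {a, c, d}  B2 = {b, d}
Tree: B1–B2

A tree decomposition must satisfy three properties: every vertex lies in some bag; for every edge, both endpoints lie together in some bag; and for every vertex, the bags containing it form a connected subtree. Here edge (c,b) lies in no bag, so the decomposition is invalid.

No — edge (c,b) lies in no bag.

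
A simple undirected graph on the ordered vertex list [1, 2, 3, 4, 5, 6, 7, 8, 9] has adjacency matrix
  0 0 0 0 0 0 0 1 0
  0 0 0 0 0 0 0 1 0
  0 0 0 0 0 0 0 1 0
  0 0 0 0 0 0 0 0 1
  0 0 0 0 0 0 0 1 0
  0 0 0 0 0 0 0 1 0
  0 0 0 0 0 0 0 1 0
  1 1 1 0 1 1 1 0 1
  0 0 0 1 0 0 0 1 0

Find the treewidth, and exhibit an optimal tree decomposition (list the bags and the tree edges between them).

Treewidth 1.
One optimal decomposition is:
Bags: B1 = {8, 9}  B2 = {3, 8}  B3 = {5, 8}  B4 = {7, 8}  B5 = {4, 9}  B6 = {6, 8}  B7 = {1, 8}  B8 = {2, 8}
Tree: B1–B2, B1–B3, B2–B4, B1–B5, B1–B6, B1–B7, B4–B8

The largest bag has 2 vertices, giving width 1; this decomposition certifies tw(G) ≤ 1. Since G has at least one edge (e.g. 8–9), it is not an edgeless graph, so tw(G) ≥ 1. Combining the bounds, tw(G) = 1.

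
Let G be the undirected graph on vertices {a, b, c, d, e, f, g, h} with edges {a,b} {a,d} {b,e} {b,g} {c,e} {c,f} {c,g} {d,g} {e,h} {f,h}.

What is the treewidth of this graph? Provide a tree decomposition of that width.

Treewidth 2.
Bags: B1 = {c, f, h}  B2 = {c, e, h}  B3 = {c, e, g}  B4 = {b, e, g}  B5 = {b, d, g}  B6 = {a, b, d}
Tree: B1–B2, B2–B3, B3–B4, B4–B5, B5–B6

Each bag holds 3 vertices, so the decomposition has width 2, which upper-bounds the treewidth. The edges f–h–e–c–f form a cycle, so G is not a tree and its treewidth is at least 2. The upper and lower bounds meet at 2, so that is the treewidth.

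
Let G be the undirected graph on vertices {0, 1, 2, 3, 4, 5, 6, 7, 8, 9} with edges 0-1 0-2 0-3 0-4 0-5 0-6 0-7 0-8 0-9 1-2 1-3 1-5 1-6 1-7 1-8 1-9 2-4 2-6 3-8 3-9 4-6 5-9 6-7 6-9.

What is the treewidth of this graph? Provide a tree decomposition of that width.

Treewidth 3.
Bags: B1 = {0, 1, 3, 9}  B2 = {0, 1, 3, 8}  B3 = {0, 1, 6, 9}  B4 = {0, 1, 6, 7}  B5 = {0, 1, 5, 9}  B6 = {0, 1, 2, 6}  B7 = {0, 2, 4, 6}
Tree: B1–B2, B1–B3, B3–B4, B1–B5, B3–B6, B6–B7

Each bag holds 4 vertices, so the decomposition has width 3, which upper-bounds the treewidth. Conversely, {0, 1, 3, 8} is a clique of size 4, and the vertices of any clique must share a bag in every tree decomposition; so some bag has ≥ 4 vertices and tw(G) ≥ 3. The upper and lower bounds meet at 3, so that is the treewidth.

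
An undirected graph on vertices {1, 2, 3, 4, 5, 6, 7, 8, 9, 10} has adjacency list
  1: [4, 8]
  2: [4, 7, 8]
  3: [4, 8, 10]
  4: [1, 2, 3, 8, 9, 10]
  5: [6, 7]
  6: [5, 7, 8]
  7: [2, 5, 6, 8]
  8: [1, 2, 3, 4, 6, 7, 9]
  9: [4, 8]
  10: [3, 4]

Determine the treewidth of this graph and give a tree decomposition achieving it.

Treewidth 2.
One such decomposition:
Bags: B1 = {4, 8, 9}  B2 = {2, 4, 8}  B3 = {3, 4, 8}  B4 = {2, 7, 8}  B5 = {1, 4, 8}  B6 = {6, 7, 8}  B7 = {5, 6, 7}  B8 = {3, 4, 10}
Tree: B1–B2, B1–B3, B2–B4, B2–B5, B4–B6, B6–B7, B3–B8

The largest bag has 3 vertices, giving width 2; this decomposition certifies tw(G) ≤ 2. On the other hand G contains the 3-clique {1, 4, 8}. A clique must lie in a single bag of any decomposition, so no decomposition can have width below 2. Therefore the treewidth is 2.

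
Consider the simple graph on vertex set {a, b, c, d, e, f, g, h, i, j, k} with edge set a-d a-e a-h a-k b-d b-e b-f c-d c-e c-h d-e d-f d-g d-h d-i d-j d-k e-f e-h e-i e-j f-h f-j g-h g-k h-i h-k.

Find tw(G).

A width-3 tree decomposition is:
Bags: B1 = {d, e, h, i}  B2 = {d, e, f, h}  B3 = {c, d, e, h}  B4 = {a, d, e, h}  B5 = {d, e, f, j}  B6 = {a, d, h, k}  B7 = {d, g, h, k}  B8 = {b, d, e, f}
Tree: B1–B2, B2–B3, B3–B4, B2–B5, B4–B6, B6–B7, B2–B8
The largest bag has 4 vertices, giving width 3; this decomposition certifies tw(G) ≤ 3. On the other hand G contains the 4-clique {d, e, f, j}. A clique must lie in a single bag of any decomposition, so no decomposition can have width below 3. Combining the bounds, tw(G) = 3.

3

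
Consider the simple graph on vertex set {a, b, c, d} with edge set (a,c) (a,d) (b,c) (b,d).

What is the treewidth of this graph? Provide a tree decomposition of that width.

Every bag has size at most 3, so the width is 3 − 1 = 2 and tw(G) ≤ 2. Since d–b–c–a–d is a cycle in G, G is not acyclic. Forests are exactly the graphs of treewidth ≤ 1, so tw(G) ≥ 2. Therefore the treewidth is 2.

Treewidth 2.
Bags: B1 = {b, c, d}  B2 = {a, c, d}
Tree: B1–B2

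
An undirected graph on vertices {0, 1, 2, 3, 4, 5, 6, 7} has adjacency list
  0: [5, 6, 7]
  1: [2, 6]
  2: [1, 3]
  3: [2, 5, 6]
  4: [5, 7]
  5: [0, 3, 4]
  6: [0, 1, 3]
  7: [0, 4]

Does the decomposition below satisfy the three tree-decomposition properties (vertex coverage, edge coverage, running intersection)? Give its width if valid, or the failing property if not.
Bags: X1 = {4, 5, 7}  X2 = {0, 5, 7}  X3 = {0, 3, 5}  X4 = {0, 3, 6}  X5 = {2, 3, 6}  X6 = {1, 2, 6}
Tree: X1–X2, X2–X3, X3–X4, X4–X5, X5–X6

Yes; width 2.

Vertex coverage: the bags together contain {0, 1, 2, 3, 4, 5, 6, 7}, the full vertex set. Edge coverage: each edge of G has both endpoints in at least one bag. Running intersection: for every vertex, the bags containing it form a connected subtree. All three properties hold, so this is a valid tree decomposition of width max|bag| − 1 = 2, and hence tw(G) ≤ 2.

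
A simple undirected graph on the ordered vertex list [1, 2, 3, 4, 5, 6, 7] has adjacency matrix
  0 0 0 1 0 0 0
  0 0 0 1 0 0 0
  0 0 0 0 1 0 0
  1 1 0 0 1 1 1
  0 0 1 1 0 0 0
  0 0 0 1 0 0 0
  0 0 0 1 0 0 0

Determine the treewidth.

A width-1 tree decomposition is:
Bags: B1 = {1, 4}  B2 = {4, 7}  B3 = {2, 4}  B4 = {4, 6}  B5 = {4, 5}  B6 = {3, 5}
Tree: B1–B2, B1–B3, B1–B4, B4–B5, B5–B6
Each bag holds 2 vertices, so the decomposition has width 1, which upper-bounds the treewidth. Since G has at least one edge (e.g. 1–4), it is not an edgeless graph, so tw(G) ≥ 1. Therefore the treewidth is 1.

1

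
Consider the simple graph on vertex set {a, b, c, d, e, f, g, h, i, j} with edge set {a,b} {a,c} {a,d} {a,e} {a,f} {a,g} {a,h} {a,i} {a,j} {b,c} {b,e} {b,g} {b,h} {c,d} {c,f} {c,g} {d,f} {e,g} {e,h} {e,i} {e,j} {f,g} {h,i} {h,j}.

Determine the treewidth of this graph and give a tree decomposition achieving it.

Treewidth 3.
One such decomposition:
Bags: B1 = {a, b, e, h}  B2 = {a, b, e, g}  B3 = {a, b, c, g}  B4 = {a, e, h, i}  B5 = {a, e, h, j}  B6 = {a, c, f, g}  B7 = {a, c, d, f}
Tree: B1–B2, B2–B3, B1–B4, B4–B5, B3–B6, B6–B7

Each bag holds 4 vertices, so the decomposition has width 3, which upper-bounds the treewidth. For the lower bound, the 4 vertices {a, c, d, f} are pairwise adjacent, and any tree decomposition puts a clique entirely inside one bag — forcing width ≥ 3. Hence tw(G) = 3 exactly.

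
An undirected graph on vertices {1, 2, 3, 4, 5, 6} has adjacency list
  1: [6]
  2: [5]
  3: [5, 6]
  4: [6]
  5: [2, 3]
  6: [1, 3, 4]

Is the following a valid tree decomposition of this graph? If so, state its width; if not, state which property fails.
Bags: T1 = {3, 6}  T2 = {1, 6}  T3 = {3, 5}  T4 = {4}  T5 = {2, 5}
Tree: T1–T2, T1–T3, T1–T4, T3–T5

A tree decomposition must satisfy three properties: every vertex lies in some bag; for every edge, both endpoints lie together in some bag; and for every vertex, the bags containing it form a connected subtree. Here edge (6,4) lies in no bag, so the decomposition is invalid.

No — edge (6,4) lies in no bag.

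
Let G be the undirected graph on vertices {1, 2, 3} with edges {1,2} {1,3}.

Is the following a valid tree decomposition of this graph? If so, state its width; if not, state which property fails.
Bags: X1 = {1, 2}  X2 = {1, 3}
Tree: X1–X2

Yes; width 1.

Checking the three conditions: (i) the bags cover all of {1, 2, 3}; (ii) for each edge, some bag contains both endpoints; (iii) the bags containing any fixed vertex form a subtree. All hold, so the decomposition is valid with width 2 − 1 = 1.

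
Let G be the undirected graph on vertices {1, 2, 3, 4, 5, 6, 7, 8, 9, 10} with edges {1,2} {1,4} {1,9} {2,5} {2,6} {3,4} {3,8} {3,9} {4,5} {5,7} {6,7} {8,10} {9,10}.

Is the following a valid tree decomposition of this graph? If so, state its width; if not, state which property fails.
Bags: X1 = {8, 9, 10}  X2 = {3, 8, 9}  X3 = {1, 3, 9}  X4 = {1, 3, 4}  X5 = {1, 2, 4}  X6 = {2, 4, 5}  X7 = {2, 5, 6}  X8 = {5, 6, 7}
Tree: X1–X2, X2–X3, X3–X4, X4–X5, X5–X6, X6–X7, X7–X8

Yes; width 2.

Checking the three conditions: (i) the bags cover all of {1, 2, 3, 4, 5, 6, 7, 8, 9, 10}; (ii) for each edge, some bag contains both endpoints; (iii) the bags containing any fixed vertex form a subtree. All hold, so the decomposition is valid with width 3 − 1 = 2.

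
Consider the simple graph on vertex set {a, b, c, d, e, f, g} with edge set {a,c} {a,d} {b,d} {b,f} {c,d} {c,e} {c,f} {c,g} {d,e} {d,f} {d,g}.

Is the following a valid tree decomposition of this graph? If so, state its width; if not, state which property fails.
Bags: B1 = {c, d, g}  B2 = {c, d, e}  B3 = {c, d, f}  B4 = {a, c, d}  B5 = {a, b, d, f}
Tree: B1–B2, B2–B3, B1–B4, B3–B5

No — bags containing vertex a are not connected in the tree.

A tree decomposition must satisfy three properties: every vertex lies in some bag; for every edge, both endpoints lie together in some bag; and for every vertex, the bags containing it form a connected subtree. Here bags containing vertex a are not connected in the tree, so the decomposition is invalid.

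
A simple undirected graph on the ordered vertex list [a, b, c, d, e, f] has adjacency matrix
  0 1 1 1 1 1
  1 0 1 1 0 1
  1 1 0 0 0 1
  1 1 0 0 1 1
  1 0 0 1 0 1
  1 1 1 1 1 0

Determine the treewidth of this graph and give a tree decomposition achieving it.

Treewidth 3.
One optimal decomposition is:
Bags: B1 = {a, b, c, f}  B2 = {a, b, d, f}  B3 = {a, d, e, f}
Tree: B1–B2, B2–B3

The largest bag has 4 vertices, giving width 3; this decomposition certifies tw(G) ≤ 3. For the lower bound, the 4 vertices {a, d, e, f} are pairwise adjacent, and any tree decomposition puts a clique entirely inside one bag — forcing width ≥ 3. Therefore the treewidth is 3.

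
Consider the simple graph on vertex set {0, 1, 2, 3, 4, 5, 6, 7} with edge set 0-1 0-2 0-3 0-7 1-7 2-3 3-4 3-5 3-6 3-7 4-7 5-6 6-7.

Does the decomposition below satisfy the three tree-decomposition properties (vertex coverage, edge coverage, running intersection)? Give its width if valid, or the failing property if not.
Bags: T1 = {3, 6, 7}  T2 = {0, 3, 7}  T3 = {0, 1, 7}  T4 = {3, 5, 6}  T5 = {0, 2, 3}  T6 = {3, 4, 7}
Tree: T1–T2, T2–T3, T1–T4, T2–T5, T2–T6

Yes; width 2.

Checking the three conditions: (i) the bags cover all of {0, 1, 2, 3, 4, 5, 6, 7}; (ii) for each edge, some bag contains both endpoints; (iii) the bags containing any fixed vertex form a subtree. All hold, so the decomposition is valid with width 3 − 1 = 2.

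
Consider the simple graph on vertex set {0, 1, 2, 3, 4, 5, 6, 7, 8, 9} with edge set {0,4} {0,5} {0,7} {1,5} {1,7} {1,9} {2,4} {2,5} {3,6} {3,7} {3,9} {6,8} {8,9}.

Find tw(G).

2

A width-2 tree decomposition is:
Bags: B1 = {3, 6, 8}  B2 = {3, 8, 9}  B3 = {3, 7, 9}  B4 = {1, 7, 9}  B5 = {0, 1, 7}  B6 = {0, 1, 5}  B7 = {0, 4, 5}  B8 = {2, 4, 5}
Tree: B1–B2, B2–B3, B3–B4, B4–B5, B5–B6, B6–B7, B7–B8
The largest bag has 3 vertices, giving width 2; this decomposition certifies tw(G) ≤ 2. For the lower bound, G contains the cycle 6–8–9–3–6, so G is not a forest; only forests have treewidth ≤ 1, hence tw(G) ≥ 2. Therefore the treewidth is 2.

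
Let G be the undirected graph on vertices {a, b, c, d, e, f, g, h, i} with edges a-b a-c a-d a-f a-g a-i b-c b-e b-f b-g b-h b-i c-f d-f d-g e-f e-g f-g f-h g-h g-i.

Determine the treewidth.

3

A width-3 tree decomposition is:
Bags: B1 = {a, b, f, g}  B2 = {a, b, g, i}  B3 = {a, b, c, f}  B4 = {b, f, g, h}  B5 = {b, e, f, g}  B6 = {a, d, f, g}
Tree: B1–B2, B1–B3, B1–B4, B1–B5, B1–B6
Every bag has size at most 4, so the width is 4 − 1 = 3 and tw(G) ≤ 3. On the other hand G contains the 4-clique {a, d, f, g}. A clique must lie in a single bag of any decomposition, so no decomposition can have width below 3. Combining the bounds, tw(G) = 3.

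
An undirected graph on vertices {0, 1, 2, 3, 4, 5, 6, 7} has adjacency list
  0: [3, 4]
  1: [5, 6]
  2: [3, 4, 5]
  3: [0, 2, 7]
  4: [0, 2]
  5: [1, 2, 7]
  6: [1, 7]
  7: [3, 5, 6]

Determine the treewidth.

A width-2 tree decomposition is:
Bags: B1 = {0, 3, 4}  B2 = {2, 3, 4}  B3 = {2, 3, 7}  B4 = {2, 5, 7}  B5 = {5, 6, 7}  B6 = {1, 5, 6}
Tree: B1–B2, B2–B3, B3–B4, B4–B5, B5–B6
Each bag holds 3 vertices, so the decomposition has width 2, which upper-bounds the treewidth. The edges 0–4–2–3–0 form a cycle, so G is not a tree and its treewidth is at least 2. Combining the bounds, tw(G) = 2.

2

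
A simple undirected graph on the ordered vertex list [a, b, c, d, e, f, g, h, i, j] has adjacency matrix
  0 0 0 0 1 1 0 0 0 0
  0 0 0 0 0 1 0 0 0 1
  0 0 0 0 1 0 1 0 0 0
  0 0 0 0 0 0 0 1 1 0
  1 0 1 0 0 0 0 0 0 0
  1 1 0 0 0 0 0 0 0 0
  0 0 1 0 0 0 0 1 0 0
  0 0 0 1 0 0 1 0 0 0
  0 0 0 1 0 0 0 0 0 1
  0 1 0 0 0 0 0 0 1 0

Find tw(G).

2

A width-2 tree decomposition is:
Bags: B1 = {a, c, e}  B2 = {a, c, f}  B3 = {b, c, f}  B4 = {b, c, j}  B5 = {c, i, j}  B6 = {c, d, i}  B7 = {c, d, h}  B8 = {c, g, h}
Tree: B1–B2, B2–B3, B3–B4, B4–B5, B5–B6, B6–B7, B7–B8
The largest bag has 3 vertices, giving width 2; this decomposition certifies tw(G) ≤ 2. Since c–e–a–f–b–j–i–d–h–g–c is a cycle in G, G is not acyclic. Forests are exactly the graphs of treewidth ≤ 1, so tw(G) ≥ 2. The upper and lower bounds meet at 2, so that is the treewidth.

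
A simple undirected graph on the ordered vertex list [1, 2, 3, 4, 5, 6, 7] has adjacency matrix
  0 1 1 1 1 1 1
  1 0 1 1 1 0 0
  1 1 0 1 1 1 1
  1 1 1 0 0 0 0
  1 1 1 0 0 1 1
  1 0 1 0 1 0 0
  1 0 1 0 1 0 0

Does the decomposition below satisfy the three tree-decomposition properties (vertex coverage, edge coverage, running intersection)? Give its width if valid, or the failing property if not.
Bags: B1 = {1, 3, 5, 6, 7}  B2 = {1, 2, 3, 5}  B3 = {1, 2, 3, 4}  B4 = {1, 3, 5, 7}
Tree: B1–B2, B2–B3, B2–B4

A tree decomposition must satisfy three properties: every vertex lies in some bag; for every edge, both endpoints lie together in some bag; and for every vertex, the bags containing it form a connected subtree. Here bags containing vertex 7 are not connected in the tree, so the decomposition is invalid.

No — bags containing vertex 7 are not connected in the tree.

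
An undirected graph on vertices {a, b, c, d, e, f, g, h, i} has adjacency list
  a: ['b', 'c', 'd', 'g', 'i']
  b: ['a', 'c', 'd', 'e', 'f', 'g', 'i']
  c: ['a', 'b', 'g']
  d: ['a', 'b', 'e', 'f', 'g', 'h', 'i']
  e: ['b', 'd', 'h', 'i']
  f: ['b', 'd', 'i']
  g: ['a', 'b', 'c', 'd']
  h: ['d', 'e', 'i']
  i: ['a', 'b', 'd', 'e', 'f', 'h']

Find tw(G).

3

A width-3 tree decomposition is:
Bags: B1 = {b, d, e, i}  B2 = {b, d, f, i}  B3 = {a, b, d, i}  B4 = {a, b, d, g}  B5 = {d, e, h, i}  B6 = {a, b, c, g}
Tree: B1–B2, B1–B3, B3–B4, B1–B5, B4–B6
Every bag has size at most 4, so the width is 4 − 1 = 3 and tw(G) ≤ 3. For the lower bound, the 4 vertices {d, e, h, i} are pairwise adjacent, and any tree decomposition puts a clique entirely inside one bag — forcing width ≥ 3. The upper and lower bounds meet at 3, so that is the treewidth.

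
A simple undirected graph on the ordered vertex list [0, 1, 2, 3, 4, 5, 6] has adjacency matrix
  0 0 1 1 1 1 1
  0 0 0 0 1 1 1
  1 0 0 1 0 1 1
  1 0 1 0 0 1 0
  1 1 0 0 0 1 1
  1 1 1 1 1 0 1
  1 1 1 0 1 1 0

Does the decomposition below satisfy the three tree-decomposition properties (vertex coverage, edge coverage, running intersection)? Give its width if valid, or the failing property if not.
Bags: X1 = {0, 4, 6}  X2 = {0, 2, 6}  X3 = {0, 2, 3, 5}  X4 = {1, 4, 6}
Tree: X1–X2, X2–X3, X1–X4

A tree decomposition must satisfy three properties: every vertex lies in some bag; for every edge, both endpoints lie together in some bag; and for every vertex, the bags containing it form a connected subtree. Here edge (5,6) lies in no bag, so the decomposition is invalid.

No — edge (5,6) lies in no bag.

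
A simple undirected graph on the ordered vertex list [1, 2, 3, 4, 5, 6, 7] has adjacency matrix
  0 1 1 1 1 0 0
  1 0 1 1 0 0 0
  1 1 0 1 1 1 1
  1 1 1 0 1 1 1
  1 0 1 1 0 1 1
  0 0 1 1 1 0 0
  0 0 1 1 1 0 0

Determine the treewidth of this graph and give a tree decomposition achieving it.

The largest bag has 4 vertices, giving width 3; this decomposition certifies tw(G) ≤ 3. For the lower bound, the 4 vertices {1, 2, 3, 4} are pairwise adjacent, and any tree decomposition puts a clique entirely inside one bag — forcing width ≥ 3. Combining the bounds, tw(G) = 3.

Treewidth 3.
One optimal decomposition is:
Bags: B1 = {1, 2, 3, 4}  B2 = {1, 3, 4, 5}  B3 = {3, 4, 5, 7}  B4 = {3, 4, 5, 6}
Tree: B1–B2, B2–B3, B2–B4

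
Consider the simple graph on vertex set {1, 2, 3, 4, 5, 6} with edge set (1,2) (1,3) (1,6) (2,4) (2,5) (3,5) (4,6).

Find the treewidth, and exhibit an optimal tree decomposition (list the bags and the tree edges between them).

Treewidth 2.
One such decomposition:
Bags: B1 = {1, 4, 6}  B2 = {1, 2, 4}  B3 = {1, 2, 3}  B4 = {2, 3, 5}
Tree: B1–B2, B2–B3, B3–B4

Every bag has size at most 3, so the width is 3 − 1 = 2 and tw(G) ≤ 2. Since 6–4–2–1–6 is a cycle in G, G is not acyclic. Forests are exactly the graphs of treewidth ≤ 1, so tw(G) ≥ 2. Combining the bounds, tw(G) = 2.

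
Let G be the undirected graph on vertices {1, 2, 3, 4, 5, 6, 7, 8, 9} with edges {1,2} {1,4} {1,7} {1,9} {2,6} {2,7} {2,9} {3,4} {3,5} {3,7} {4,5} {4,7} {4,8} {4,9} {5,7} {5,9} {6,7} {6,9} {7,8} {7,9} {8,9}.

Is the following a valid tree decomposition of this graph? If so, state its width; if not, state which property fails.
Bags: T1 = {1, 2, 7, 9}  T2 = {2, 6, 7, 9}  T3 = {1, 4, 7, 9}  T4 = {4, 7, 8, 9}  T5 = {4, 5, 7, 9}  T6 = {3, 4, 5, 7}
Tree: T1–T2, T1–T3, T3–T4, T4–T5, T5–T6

Yes; width 3.

Vertex coverage: the bags together contain {1, 2, 3, 4, 5, 6, 7, 8, 9}, the full vertex set. Edge coverage: each edge of G has both endpoints in at least one bag. Running intersection: for every vertex, the bags containing it form a connected subtree. All three properties hold, so this is a valid tree decomposition of width max|bag| − 1 = 3, and hence tw(G) ≤ 3.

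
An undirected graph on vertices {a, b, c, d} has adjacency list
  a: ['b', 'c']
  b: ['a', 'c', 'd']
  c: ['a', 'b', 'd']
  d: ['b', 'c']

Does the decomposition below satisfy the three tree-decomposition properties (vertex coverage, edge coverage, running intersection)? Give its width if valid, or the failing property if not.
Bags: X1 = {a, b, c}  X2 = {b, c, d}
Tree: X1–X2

Yes; width 2.

Every vertex of G appears in some bag (union = {a, b, c, d}); every edge is covered by a bag; and for each vertex v the set of bags containing v is connected in the bag tree. The decomposition is therefore valid. The largest bag has 3 vertices, so the width is 2.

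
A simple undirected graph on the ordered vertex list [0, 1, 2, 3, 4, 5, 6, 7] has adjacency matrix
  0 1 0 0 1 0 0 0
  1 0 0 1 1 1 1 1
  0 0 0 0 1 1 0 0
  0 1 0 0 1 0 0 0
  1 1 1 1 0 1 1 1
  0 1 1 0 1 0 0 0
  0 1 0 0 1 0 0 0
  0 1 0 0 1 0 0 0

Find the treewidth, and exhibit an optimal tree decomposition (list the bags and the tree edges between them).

Each bag holds 3 vertices, so the decomposition has width 2, which upper-bounds the treewidth. On the other hand G contains the 3-clique {0, 1, 4}. A clique must lie in a single bag of any decomposition, so no decomposition can have width below 2. Combining the bounds, tw(G) = 2.

Treewidth 2.
One optimal decomposition is:
Bags: B1 = {1, 4, 6}  B2 = {1, 3, 4}  B3 = {1, 4, 7}  B4 = {0, 1, 4}  B5 = {1, 4, 5}  B6 = {2, 4, 5}
Tree: B1–B2, B1–B3, B2–B4, B1–B5, B5–B6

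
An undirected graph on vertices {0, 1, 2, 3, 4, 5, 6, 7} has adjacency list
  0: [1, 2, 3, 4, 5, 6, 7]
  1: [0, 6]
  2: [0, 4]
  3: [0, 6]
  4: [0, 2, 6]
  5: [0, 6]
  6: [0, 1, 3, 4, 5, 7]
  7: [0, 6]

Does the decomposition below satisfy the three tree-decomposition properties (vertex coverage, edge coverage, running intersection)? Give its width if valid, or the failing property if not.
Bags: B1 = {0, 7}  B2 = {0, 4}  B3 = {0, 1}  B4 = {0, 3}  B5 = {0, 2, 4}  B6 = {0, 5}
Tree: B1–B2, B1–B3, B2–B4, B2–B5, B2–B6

A tree decomposition must satisfy three properties: every vertex lies in some bag; for every edge, both endpoints lie together in some bag; and for every vertex, the bags containing it form a connected subtree. Here vertex 6 appears in no bag, so the decomposition is invalid.

No — vertex 6 appears in no bag.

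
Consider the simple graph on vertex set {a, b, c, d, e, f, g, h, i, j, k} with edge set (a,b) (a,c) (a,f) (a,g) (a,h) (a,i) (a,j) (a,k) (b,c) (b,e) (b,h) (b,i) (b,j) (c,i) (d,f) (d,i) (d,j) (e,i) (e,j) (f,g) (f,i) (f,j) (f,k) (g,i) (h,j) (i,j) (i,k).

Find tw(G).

A width-3 tree decomposition is:
Bags: B1 = {a, b, i, j}  B2 = {a, b, h, j}  B3 = {a, f, i, j}  B4 = {a, f, g, i}  B5 = {a, f, i, k}  B6 = {d, f, i, j}  B7 = {b, e, i, j}  B8 = {a, b, c, i}
Tree: B1–B2, B1–B3, B3–B4, B4–B5, B3–B6, B1–B7, B1–B8
Every bag has size at most 4, so the width is 4 − 1 = 3 and tw(G) ≤ 3. On the other hand G contains the 4-clique {a, b, h, j}. A clique must lie in a single bag of any decomposition, so no decomposition can have width below 3. Combining the bounds, tw(G) = 3.

3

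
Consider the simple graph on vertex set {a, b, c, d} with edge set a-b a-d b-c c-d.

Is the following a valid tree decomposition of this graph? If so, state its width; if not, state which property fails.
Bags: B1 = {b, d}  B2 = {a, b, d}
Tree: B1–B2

A tree decomposition must satisfy three properties: every vertex lies in some bag; for every edge, both endpoints lie together in some bag; and for every vertex, the bags containing it form a connected subtree. Here vertex c appears in no bag, so the decomposition is invalid.

No — vertex c appears in no bag.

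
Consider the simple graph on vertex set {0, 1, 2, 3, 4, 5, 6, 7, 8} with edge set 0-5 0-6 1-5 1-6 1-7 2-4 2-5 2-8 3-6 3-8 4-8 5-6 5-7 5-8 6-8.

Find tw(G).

2

A width-2 tree decomposition is:
Bags: B1 = {5, 6, 8}  B2 = {2, 5, 8}  B3 = {1, 5, 6}  B4 = {2, 4, 8}  B5 = {0, 5, 6}  B6 = {3, 6, 8}  B7 = {1, 5, 7}
Tree: B1–B2, B1–B3, B2–B4, B3–B5, B1–B6, B3–B7
The largest bag has 3 vertices, giving width 2; this decomposition certifies tw(G) ≤ 2. For the lower bound, the 3 vertices {3, 6, 8} are pairwise adjacent, and any tree decomposition puts a clique entirely inside one bag — forcing width ≥ 2. Combining the bounds, tw(G) = 2.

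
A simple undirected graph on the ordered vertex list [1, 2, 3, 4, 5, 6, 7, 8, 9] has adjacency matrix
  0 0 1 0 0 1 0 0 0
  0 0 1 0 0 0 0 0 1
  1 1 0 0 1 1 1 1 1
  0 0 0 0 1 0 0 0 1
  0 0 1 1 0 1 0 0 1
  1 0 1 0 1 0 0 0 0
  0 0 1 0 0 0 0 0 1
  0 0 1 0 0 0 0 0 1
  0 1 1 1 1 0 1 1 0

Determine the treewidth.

2

A width-2 tree decomposition is:
Bags: B1 = {3, 5, 9}  B2 = {3, 7, 9}  B3 = {4, 5, 9}  B4 = {3, 8, 9}  B5 = {2, 3, 9}  B6 = {3, 5, 6}  B7 = {1, 3, 6}
Tree: B1–B2, B1–B3, B2–B4, B2–B5, B1–B6, B6–B7
The largest bag has 3 vertices, giving width 2; this decomposition certifies tw(G) ≤ 2. On the other hand G contains the 3-clique {1, 3, 6}. A clique must lie in a single bag of any decomposition, so no decomposition can have width below 2. The upper and lower bounds meet at 2, so that is the treewidth.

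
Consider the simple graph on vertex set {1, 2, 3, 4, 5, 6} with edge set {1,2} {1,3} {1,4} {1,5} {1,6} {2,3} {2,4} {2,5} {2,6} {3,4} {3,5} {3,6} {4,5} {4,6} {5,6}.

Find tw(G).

A width-5 tree decomposition is:
Bags: B1 = {1, 2, 3, 4, 5, 6}
Tree: (single bag)
A single bag containing all 6 vertices is trivially a valid decomposition of width 5. For the lower bound, the 6 vertices {1, 2, 3, 4, 5, 6} are pairwise adjacent, and any tree decomposition puts a clique entirely inside one bag — forcing width ≥ 5. Therefore the treewidth is 5.

5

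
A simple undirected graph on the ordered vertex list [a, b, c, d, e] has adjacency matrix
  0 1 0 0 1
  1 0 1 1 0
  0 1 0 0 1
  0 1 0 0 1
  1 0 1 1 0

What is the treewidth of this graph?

2

A width-2 tree decomposition is:
Bags: B1 = {a, b, e}  B2 = {b, c, e}  B3 = {b, d, e}
Tree: B1–B2, B2–B3
The largest bag has 3 vertices, giving width 2; this decomposition certifies tw(G) ≤ 2. For the lower bound, G contains the cycle a–b–c–e–a, so G is not a forest; only forests have treewidth ≤ 1, hence tw(G) ≥ 2. Therefore the treewidth is 2.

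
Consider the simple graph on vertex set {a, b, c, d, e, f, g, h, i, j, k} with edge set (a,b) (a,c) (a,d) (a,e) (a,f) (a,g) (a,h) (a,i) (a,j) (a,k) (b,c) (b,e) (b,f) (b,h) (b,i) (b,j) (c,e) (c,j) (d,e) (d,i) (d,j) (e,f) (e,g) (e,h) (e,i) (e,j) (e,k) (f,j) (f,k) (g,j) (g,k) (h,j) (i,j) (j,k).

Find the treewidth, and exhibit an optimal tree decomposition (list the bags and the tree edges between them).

The largest bag has 5 vertices, giving width 4; this decomposition certifies tw(G) ≤ 4. For the lower bound, the 5 vertices {a, d, e, i, j} are pairwise adjacent, and any tree decomposition puts a clique entirely inside one bag — forcing width ≥ 4. Combining the bounds, tw(G) = 4.

Treewidth 4.
One such decomposition:
Bags: B1 = {a, e, f, j, k}  B2 = {a, e, g, j, k}  B3 = {a, b, e, f, j}  B4 = {a, b, e, i, j}  B5 = {a, b, e, h, j}  B6 = {a, d, e, i, j}  B7 = {a, b, c, e, j}
Tree: B1–B2, B1–B3, B3–B4, B4–B5, B4–B6, B3–B7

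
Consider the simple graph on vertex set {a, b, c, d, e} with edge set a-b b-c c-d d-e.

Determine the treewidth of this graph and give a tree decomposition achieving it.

Each bag holds 2 vertices, so the decomposition has width 1, which upper-bounds the treewidth. Any graph with an edge has treewidth ≥ 1, and G has the edge e–d. Hence tw(G) = 1 exactly.

Treewidth 1.
Bags: B1 = {d, e}  B2 = {c, d}  B3 = {b, c}  B4 = {a, b}
Tree: B1–B2, B2–B3, B3–B4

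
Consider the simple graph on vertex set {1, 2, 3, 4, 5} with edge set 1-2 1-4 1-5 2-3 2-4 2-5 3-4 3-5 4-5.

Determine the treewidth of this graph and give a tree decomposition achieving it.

Treewidth 3.
One such decomposition:
Bags: B1 = {1, 2, 4, 5}  B2 = {2, 3, 4, 5}
Tree: B1–B2

Each bag holds 4 vertices, so the decomposition has width 3, which upper-bounds the treewidth. For the lower bound, the 4 vertices {1, 2, 4, 5} are pairwise adjacent, and any tree decomposition puts a clique entirely inside one bag — forcing width ≥ 3. Hence tw(G) = 3 exactly.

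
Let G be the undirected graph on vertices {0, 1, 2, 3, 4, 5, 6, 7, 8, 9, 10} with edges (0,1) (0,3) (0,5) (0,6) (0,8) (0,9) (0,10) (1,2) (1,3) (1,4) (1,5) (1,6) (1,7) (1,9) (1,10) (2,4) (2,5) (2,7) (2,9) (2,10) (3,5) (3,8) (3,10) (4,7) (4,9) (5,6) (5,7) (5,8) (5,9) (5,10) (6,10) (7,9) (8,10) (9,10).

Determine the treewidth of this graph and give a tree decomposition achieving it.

Treewidth 4.
One such decomposition:
Bags: B1 = {0, 1, 5, 9, 10}  B2 = {1, 2, 5, 9, 10}  B3 = {1, 2, 5, 7, 9}  B4 = {0, 1, 3, 5, 10}  B5 = {0, 3, 5, 8, 10}  B6 = {1, 2, 4, 7, 9}  B7 = {0, 1, 5, 6, 10}
Tree: B1–B2, B2–B3, B1–B4, B4–B5, B3–B6, B4–B7

Every bag has size at most 5, so the width is 5 − 1 = 4 and tw(G) ≤ 4. On the other hand G contains the 5-clique {0, 3, 5, 8, 10}. A clique must lie in a single bag of any decomposition, so no decomposition can have width below 4. The upper and lower bounds meet at 4, so that is the treewidth.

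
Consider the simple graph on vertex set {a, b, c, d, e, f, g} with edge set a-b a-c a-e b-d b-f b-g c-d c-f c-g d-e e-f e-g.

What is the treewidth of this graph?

A width-3 tree decomposition is:
Bags: B1 = {b, c, e, g}  B2 = {b, c, e, f}  B3 = {a, b, c, e}  B4 = {b, c, d, e}
Tree: B1–B2, B2–B3, B3–B4
The largest bag has 4 vertices, giving width 3; this decomposition certifies tw(G) ≤ 3. For the lower bound: the 4 vertex sets {c,g}, {e,f}, {b}, {a} are disjoint, each induces a connected subgraph, and every pair is joined by at least one edge of G. Contracting each set to a single vertex therefore yields K_{4} as a minor, and since treewidth is minor-monotone, tw(G) ≥ tw(K_{4}) = 3. Hence tw(G) = 3 exactly.

3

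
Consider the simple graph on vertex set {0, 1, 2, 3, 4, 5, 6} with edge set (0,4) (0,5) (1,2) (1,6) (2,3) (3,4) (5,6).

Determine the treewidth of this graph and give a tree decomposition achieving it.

Treewidth 2.
One such decomposition:
Bags: B1 = {2, 3, 4}  B2 = {0, 2, 4}  B3 = {0, 2, 5}  B4 = {2, 5, 6}  B5 = {1, 2, 6}
Tree: B1–B2, B2–B3, B3–B4, B4–B5

The largest bag has 3 vertices, giving width 2; this decomposition certifies tw(G) ≤ 2. Since 2–3–4–0–5–6–1–2 is a cycle in G, G is not acyclic. Forests are exactly the graphs of treewidth ≤ 1, so tw(G) ≥ 2. Therefore the treewidth is 2.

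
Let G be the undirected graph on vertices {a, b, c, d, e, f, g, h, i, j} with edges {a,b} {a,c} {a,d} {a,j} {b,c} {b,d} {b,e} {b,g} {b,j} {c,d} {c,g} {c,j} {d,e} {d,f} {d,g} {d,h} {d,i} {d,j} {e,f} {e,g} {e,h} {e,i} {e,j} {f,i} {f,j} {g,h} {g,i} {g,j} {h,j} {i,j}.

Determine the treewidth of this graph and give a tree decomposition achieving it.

Every bag has size at most 5, so the width is 5 − 1 = 4 and tw(G) ≤ 4. Conversely, {d, e, g, h, j} is a clique of size 5, and the vertices of any clique must share a bag in every tree decomposition; so some bag has ≥ 5 vertices and tw(G) ≥ 4. Combining the bounds, tw(G) = 4.

Treewidth 4.
Bags: B1 = {d, e, g, h, j}  B2 = {b, d, e, g, j}  B3 = {d, e, g, i, j}  B4 = {b, c, d, g, j}  B5 = {a, b, c, d, j}  B6 = {d, e, f, i, j}
Tree: B1–B2, B1–B3, B2–B4, B4–B5, B3–B6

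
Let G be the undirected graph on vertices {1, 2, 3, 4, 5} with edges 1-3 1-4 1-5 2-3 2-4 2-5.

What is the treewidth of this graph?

2

A width-2 tree decomposition is:
Bags: B1 = {1, 2, 5}  B2 = {1, 2, 3}  B3 = {1, 2, 4}
Tree: B1–B2, B2–B3
The largest bag has 3 vertices, giving width 2; this decomposition certifies tw(G) ≤ 2. Since 5–2–3–1–5 is a cycle in G, G is not acyclic. Forests are exactly the graphs of treewidth ≤ 1, so tw(G) ≥ 2. Combining the bounds, tw(G) = 2.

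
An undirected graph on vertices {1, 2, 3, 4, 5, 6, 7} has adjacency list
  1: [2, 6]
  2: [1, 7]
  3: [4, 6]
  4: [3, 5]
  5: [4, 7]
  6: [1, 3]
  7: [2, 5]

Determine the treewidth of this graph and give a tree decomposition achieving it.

The largest bag has 3 vertices, giving width 2; this decomposition certifies tw(G) ≤ 2. The edges 7–5–4–3–6–1–2–7 form a cycle, so G is not a tree and its treewidth is at least 2. Hence tw(G) = 2 exactly.

Treewidth 2.
One such decomposition:
Bags: B1 = {4, 5, 7}  B2 = {3, 4, 7}  B3 = {3, 6, 7}  B4 = {1, 6, 7}  B5 = {1, 2, 7}
Tree: B1–B2, B2–B3, B3–B4, B4–B5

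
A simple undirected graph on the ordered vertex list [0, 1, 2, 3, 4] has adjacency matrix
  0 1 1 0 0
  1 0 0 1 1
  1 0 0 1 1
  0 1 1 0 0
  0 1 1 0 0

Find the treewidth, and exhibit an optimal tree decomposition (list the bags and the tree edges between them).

Treewidth 2.
Bags: B1 = {0, 1, 2}  B2 = {1, 2, 3}  B3 = {1, 2, 4}
Tree: B1–B2, B2–B3

Every bag has size at most 3, so the width is 3 − 1 = 2 and tw(G) ≤ 2. Since 1–0–2–3–1 is a cycle in G, G is not acyclic. Forests are exactly the graphs of treewidth ≤ 1, so tw(G) ≥ 2. The upper and lower bounds meet at 2, so that is the treewidth.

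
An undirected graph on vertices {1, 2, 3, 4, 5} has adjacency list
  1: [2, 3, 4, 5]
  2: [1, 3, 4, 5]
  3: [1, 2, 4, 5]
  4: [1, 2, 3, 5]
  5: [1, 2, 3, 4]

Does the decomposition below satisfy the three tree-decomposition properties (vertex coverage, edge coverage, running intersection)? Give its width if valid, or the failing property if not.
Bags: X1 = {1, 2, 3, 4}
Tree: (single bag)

A tree decomposition must satisfy three properties: every vertex lies in some bag; for every edge, both endpoints lie together in some bag; and for every vertex, the bags containing it form a connected subtree. Here vertex 5 appears in no bag, so the decomposition is invalid.

No — vertex 5 appears in no bag.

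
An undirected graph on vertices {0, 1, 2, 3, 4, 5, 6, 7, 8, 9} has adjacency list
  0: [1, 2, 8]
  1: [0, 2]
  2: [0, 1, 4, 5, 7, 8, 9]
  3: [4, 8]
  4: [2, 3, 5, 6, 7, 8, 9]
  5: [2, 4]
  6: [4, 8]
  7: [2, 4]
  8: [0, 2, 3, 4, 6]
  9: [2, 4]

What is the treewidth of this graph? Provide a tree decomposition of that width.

Treewidth 2.
One optimal decomposition is:
Bags: B1 = {2, 4, 5}  B2 = {2, 4, 8}  B3 = {4, 6, 8}  B4 = {2, 4, 9}  B5 = {2, 4, 7}  B6 = {0, 2, 8}  B7 = {0, 1, 2}  B8 = {3, 4, 8}
Tree: B1–B2, B2–B3, B1–B4, B1–B5, B2–B6, B6–B7, B2–B8

Each bag holds 3 vertices, so the decomposition has width 2, which upper-bounds the treewidth. Conversely, {0, 2, 8} is a clique of size 3, and the vertices of any clique must share a bag in every tree decomposition; so some bag has ≥ 3 vertices and tw(G) ≥ 2. Hence tw(G) = 2 exactly.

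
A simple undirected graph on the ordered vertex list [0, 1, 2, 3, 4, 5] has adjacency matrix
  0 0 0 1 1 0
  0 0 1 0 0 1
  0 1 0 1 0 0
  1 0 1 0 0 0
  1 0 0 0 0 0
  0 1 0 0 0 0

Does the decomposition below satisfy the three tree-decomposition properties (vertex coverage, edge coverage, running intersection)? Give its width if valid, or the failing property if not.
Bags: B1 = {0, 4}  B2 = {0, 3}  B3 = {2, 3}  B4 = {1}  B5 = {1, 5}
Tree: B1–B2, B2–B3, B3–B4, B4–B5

No — edge (2,1) lies in no bag.

A tree decomposition must satisfy three properties: every vertex lies in some bag; for every edge, both endpoints lie together in some bag; and for every vertex, the bags containing it form a connected subtree. Here edge (2,1) lies in no bag, so the decomposition is invalid.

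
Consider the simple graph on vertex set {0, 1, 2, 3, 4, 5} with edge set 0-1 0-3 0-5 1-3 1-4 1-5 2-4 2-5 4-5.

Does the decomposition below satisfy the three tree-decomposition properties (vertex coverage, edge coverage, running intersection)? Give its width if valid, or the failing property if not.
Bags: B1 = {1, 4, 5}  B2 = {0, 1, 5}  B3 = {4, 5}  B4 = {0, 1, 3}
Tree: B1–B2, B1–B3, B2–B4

No — vertex 2 appears in no bag.

A tree decomposition must satisfy three properties: every vertex lies in some bag; for every edge, both endpoints lie together in some bag; and for every vertex, the bags containing it form a connected subtree. Here vertex 2 appears in no bag, so the decomposition is invalid.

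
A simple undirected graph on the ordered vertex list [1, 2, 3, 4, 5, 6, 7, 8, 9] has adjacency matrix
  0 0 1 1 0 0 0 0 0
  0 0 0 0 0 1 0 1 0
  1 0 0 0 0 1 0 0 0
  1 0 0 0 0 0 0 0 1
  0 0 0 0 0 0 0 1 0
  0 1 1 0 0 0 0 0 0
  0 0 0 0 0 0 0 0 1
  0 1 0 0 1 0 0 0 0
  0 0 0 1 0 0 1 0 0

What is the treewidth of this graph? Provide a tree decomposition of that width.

The largest bag has 2 vertices, giving width 1; this decomposition certifies tw(G) ≤ 1. Since G has at least one edge (e.g. 5–8), it is not an edgeless graph, so tw(G) ≥ 1. Therefore the treewidth is 1.

Treewidth 1.
Bags: B1 = {5, 8}  B2 = {2, 8}  B3 = {2, 6}  B4 = {3, 6}  B5 = {1, 3}  B6 = {1, 4}  B7 = {4, 9}  B8 = {7, 9}
Tree: B1–B2, B2–B3, B3–B4, B4–B5, B5–B6, B6–B7, B7–B8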